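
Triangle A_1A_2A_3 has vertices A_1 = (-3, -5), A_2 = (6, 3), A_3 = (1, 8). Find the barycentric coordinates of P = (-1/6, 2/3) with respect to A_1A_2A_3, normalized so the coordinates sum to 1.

(1/2, 1/6, 1/3)

Signed area of the reference triangle: [A_1A_2A_3] = ½·((-3)·(3−8) + 6·(8−(-5)) + 1·(-5−3)) = ½·(15 + 78 − 8) = 85/2.
[PA_2A_3] = ½·((-1/6)·(3−8) + 6·(8−(2/3)) + 1·(2/3−3)) = ½·(5/6 + 44 − 7/3) = 85/4, so the A_1-coordinate is (85/4)/(85/2) = 1/2.
[A_1PA_3] = ½·((-3)·(2/3−8) + (-1/6)·(8−(-5)) + 1·(-5−(2/3))) = ½·(22 − 13/6 − 17/3) = 85/12, so the A_2-coordinate is 1/6.
[A_1A_2P] = ½·((-3)·(3−(2/3)) + 6·(2/3−(-5)) + (-1/6)·(-5−3)) = ½·(-7 + 34 + 4/3) = 85/6, so the A_3-coordinate is 1/3.
Check: 1/2 + 1/6 + 1/3 = 1.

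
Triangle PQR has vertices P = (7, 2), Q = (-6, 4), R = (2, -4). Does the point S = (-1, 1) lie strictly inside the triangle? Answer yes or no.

Barycentric coordinates of S: (2/11, 43/88, 29/88).
The three coordinates are positive, positive, positive; a point is interior exactly when all three are positive.

yes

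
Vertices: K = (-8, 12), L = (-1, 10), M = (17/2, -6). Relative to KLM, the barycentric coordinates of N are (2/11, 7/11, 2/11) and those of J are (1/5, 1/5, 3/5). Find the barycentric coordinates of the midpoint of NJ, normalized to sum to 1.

(21/110, 23/55, 43/110)

Since both coordinate triples sum to 1, the midpoint's barycentrics are the componentwise average.
(2/11+1/5)/2 = 21/110; similarly 23/55 and 43/110.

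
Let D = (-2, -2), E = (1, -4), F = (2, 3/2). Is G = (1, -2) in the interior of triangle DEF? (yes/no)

Barycentric coordinates of G: (4/37, 21/37, 12/37).
The three coordinates are positive, positive, positive; a point is interior exactly when all three are positive.

yes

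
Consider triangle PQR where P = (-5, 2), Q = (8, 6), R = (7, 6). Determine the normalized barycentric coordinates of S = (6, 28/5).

Signed area of the reference triangle: [PQR] = ½·((-5)·(6−6) + 8·(6−2) + 7·(2−6)) = ½·(0 + 32 − 28) = 2.
[SQR] = ½·(6·(6−6) + 8·(6−(28/5)) + 7·(28/5−6)) = ½·(0 + 16/5 − 14/5) = 1/5, so the P-coordinate is (1/5)/2 = 1/10.
[PSR] = ½·((-5)·(28/5−6) + 6·(6−2) + 7·(2−(28/5))) = ½·(2 + 24 − 126/5) = 2/5, so the Q-coordinate is 1/5.
[PQS] = ½·((-5)·(6−(28/5)) + 8·(28/5−2) + 6·(2−6)) = ½·(-2 + 144/5 − 24) = 7/5, so the R-coordinate is 7/10.

(1/10, 1/5, 7/10)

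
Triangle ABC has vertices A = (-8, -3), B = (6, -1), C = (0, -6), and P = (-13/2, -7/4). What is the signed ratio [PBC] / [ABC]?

[ABC] = ½·((-8)·(-1−(-6)) + 6·(-6−(-3)) + 0·(-3−(-1))) = ½·(-40 − 18 + 0) = -29.
[PBC] = ½·((-13/2)·(-1−(-6)) + 6·(-6−(-7/4)) + 0·(-7/4−(-1))) = ½·(-65/2 − 51/2 + 0) = -29, so the ratio is (-29)/(-29) = 1.

1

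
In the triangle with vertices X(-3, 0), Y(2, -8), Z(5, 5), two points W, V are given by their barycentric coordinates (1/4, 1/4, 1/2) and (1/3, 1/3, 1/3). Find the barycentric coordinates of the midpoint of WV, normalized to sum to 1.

(7/24, 7/24, 5/12)

Since both coordinate triples sum to 1, the midpoint's barycentrics are the componentwise average.
(1/4+1/3)/2 = 7/24; similarly 7/24 and 5/12.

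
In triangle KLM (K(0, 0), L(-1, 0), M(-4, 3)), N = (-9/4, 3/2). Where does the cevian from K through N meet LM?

Barycentric coordinates of N with respect to KLM: (1/4, 1/4, 1/2).
On side LM the K-coordinate is zero; dropping N's K-weight 1/4 and renormalizing the remaining 1/4 : 1/2 gives weights 1/3, 2/3 on L, M.
J = (1/3)·(-1, 0) + (2/3)·(-4, 3) = (-3, 2).

(-3, 2)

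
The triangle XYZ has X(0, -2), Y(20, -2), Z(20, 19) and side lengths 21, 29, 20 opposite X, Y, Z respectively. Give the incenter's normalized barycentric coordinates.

The incenter has barycentric coordinates proportional to the opposite side lengths: (21 : 29 : 20).
Normalizing by 21+29+20 = 70 gives (3/10, 29/70, 2/7).

(3/10, 29/70, 2/7)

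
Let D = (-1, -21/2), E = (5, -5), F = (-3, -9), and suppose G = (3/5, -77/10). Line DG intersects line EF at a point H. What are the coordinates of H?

Barycentric coordinates of G with respect to DEF: (1/5, 2/5, 2/5).
On side EF the D-coordinate is zero; dropping G's D-weight 1/5 and renormalizing the remaining 2/5 : 2/5 gives weights 1/2, 1/2 on E, F.
H = (1/2)·(5, -5) + (1/2)·(-3, -9) = (1, -7).

(1, -7)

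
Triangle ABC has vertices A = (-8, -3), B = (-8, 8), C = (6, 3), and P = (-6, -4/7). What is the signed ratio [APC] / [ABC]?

[ABC] = ½·((-8)·(8−3) + (-8)·(3−(-3)) + 6·(-3−8)) = ½·(-40 − 48 − 66) = -77.
[APC] = ½·((-8)·(-4/7−3) + (-6)·(3−(-3)) + 6·(-3−(-4/7))) = ½·(200/7 − 36 − 102/7) = -11, so the ratio is (-11)/(-77) = 1/7.

1/7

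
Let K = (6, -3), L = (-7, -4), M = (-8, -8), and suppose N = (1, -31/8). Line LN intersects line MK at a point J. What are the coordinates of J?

Barycentric coordinates of N with respect to KLM: (5/8, 1/4, 1/8).
On side MK the L-coordinate is zero; dropping N's L-weight 1/4 and renormalizing the remaining 1/8 : 5/8 gives weights 1/6, 5/6 on M, K.
J = (1/6)·(-8, -8) + (5/6)·(6, -3) = (11/3, -23/6).

(11/3, -23/6)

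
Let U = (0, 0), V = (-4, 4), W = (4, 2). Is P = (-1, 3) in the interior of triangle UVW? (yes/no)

yes

Barycentric coordinates of P: (1/12, 7/12, 1/3).
The three coordinates are positive, positive, positive; a point is interior exactly when all three are positive.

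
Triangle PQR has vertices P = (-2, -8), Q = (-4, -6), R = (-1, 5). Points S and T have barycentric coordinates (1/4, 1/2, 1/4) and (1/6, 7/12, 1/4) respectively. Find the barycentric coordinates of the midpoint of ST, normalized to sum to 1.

(5/24, 13/24, 1/4)

Since both coordinate triples sum to 1, the midpoint's barycentrics are the componentwise average.
(1/4+1/6)/2 = 5/24; similarly 13/24 and 1/4.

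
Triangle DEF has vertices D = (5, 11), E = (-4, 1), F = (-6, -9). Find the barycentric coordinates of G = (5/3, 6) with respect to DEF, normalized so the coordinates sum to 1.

Signed area of the reference triangle: [DEF] = ½·(5·(1−(-9)) + (-4)·(-9−11) + (-6)·(11−1)) = ½·(50 + 80 − 60) = 35.
[GEF] = ½·((5/3)·(1−(-9)) + (-4)·(-9−6) + (-6)·(6−1)) = ½·(50/3 + 60 − 30) = 70/3, so the D-coordinate is (70/3)/35 = 2/3.
[DGF] = ½·(5·(6−(-9)) + (5/3)·(-9−11) + (-6)·(11−6)) = ½·(75 − 100/3 − 30) = 35/6, so the E-coordinate is 1/6.
[DEG] = ½·(5·(1−6) + (-4)·(6−11) + (5/3)·(11−1)) = ½·(-25 + 20 + 50/3) = 35/6, so the F-coordinate is 1/6.
Check: 2/3 + 1/6 + 1/6 = 1.

(2/3, 1/6, 1/6)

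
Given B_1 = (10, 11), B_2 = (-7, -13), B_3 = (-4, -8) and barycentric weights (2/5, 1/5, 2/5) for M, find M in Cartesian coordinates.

M = (2/5)·B_1 + (1/5)·B_2 + (2/5)·B_3.
x-coordinate: (2/5)·10 + (1/5)·(-7) + (2/5)·(-4) = 1.
y-coordinate: (2/5)·11 + (1/5)·(-13) + (2/5)·(-8) = -7/5.

(1, -7/5)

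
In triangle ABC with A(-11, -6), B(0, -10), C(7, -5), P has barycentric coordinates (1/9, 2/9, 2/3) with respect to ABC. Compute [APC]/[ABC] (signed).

2/9

The signed ratio [APC]/[ABC] equals the barycentric coordinate of P at vertex B, which is 2/9.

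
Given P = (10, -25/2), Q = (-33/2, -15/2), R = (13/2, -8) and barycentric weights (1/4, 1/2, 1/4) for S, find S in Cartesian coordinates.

(-33/8, -71/8)

S = (1/4)·P + (1/2)·Q + (1/4)·R.
x-coordinate: (1/4)·10 + (1/2)·(-33/2) + (1/4)·(13/2) = -33/8.
y-coordinate: (1/4)·(-25/2) + (1/2)·(-15/2) + (1/4)·(-8) = -71/8.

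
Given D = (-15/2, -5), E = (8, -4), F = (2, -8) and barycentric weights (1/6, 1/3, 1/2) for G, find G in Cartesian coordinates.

G = (1/6)·D + (1/3)·E + (1/2)·F.
x-coordinate: (1/6)·(-15/2) + (1/3)·8 + (1/2)·2 = 29/12.
y-coordinate: (1/6)·(-5) + (1/3)·(-4) + (1/2)·(-8) = -37/6.

(29/12, -37/6)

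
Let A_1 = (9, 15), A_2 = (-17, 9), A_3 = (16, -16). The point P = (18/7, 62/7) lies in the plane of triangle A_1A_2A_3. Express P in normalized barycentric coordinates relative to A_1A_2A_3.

(4/7, 2/7, 1/7)

Signed area of the reference triangle: [A_1A_2A_3] = ½·(9·(9−(-16)) + (-17)·(-16−15) + 16·(15−9)) = ½·(225 + 527 + 96) = 424.
[PA_2A_3] = ½·((18/7)·(9−(-16)) + (-17)·(-16−(62/7)) + 16·(62/7−9)) = ½·(450/7 + 2958/7 − 16/7) = 1696/7, so the A_1-coordinate is (1696/7)/424 = 4/7.
[A_1PA_3] = ½·(9·(62/7−(-16)) + (18/7)·(-16−15) + 16·(15−(62/7))) = ½·(1566/7 − 558/7 + 688/7) = 848/7, so the A_2-coordinate is 2/7.
[A_1A_2P] = ½·(9·(9−(62/7)) + (-17)·(62/7−15) + (18/7)·(15−9)) = ½·(9/7 + 731/7 + 108/7) = 424/7, so the A_3-coordinate is 1/7.
Check: 4/7 + 2/7 + 1/7 = 1.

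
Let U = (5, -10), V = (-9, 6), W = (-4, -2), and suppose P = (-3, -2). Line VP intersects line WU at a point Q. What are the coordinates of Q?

Barycentric coordinates of P with respect to UVW: (1/4, 1/4, 1/2).
On side WU the V-coordinate is zero; dropping P's V-weight 1/4 and renormalizing the remaining 1/2 : 1/4 gives weights 2/3, 1/3 on W, U.
Q = (2/3)·(-4, -2) + (1/3)·(5, -10) = (-1, -14/3).

(-1, -14/3)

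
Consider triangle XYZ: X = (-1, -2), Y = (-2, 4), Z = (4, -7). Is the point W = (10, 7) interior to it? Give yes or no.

no

Barycentric coordinates of W: (-6, 4, 3).
The three coordinates are negative, positive, positive; a point is interior exactly when all three are positive.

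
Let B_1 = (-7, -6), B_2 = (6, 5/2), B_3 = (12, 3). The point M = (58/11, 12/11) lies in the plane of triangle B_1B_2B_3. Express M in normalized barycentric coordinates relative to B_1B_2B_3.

(2/11, 6/11, 3/11)

Signed area of the reference triangle: [B_1B_2B_3] = ½·((-7)·(5/2−3) + 6·(3−(-6)) + 12·(-6−(5/2))) = ½·(7/2 + 54 − 102) = -89/4.
[MB_2B_3] = ½·((58/11)·(5/2−3) + 6·(3−(12/11)) + 12·(12/11−(5/2))) = ½·(-29/11 + 126/11 − 186/11) = -89/22, so the B_1-coordinate is (-89/22)/(-89/4) = 2/11.
[B_1MB_3] = ½·((-7)·(12/11−3) + (58/11)·(3−(-6)) + 12·(-6−(12/11))) = ½·(147/11 + 522/11 − 936/11) = -267/22, so the B_2-coordinate is 6/11.
[B_1B_2M] = ½·((-7)·(5/2−(12/11)) + 6·(12/11−(-6)) + (58/11)·(-6−(5/2))) = ½·(-217/22 + 468/11 − 493/11) = -267/44, so the B_3-coordinate is 3/11.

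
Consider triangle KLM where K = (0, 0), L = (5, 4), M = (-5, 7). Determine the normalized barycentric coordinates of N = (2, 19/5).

(1/5, 3/5, 1/5)

Signed area of the reference triangle: [KLM] = ½·(0·(4−7) + 5·(7−0) + (-5)·(0−4)) = ½·(0 + 35 + 20) = 55/2.
[NLM] = ½·(2·(4−7) + 5·(7−(19/5)) + (-5)·(19/5−4)) = ½·(-6 + 16 + 1) = 11/2, so the K-coordinate is (11/2)/(55/2) = 1/5.
[KNM] = ½·(0·(19/5−7) + 2·(7−0) + (-5)·(0−(19/5))) = ½·(0 + 14 + 19) = 33/2, so the L-coordinate is 3/5.
[KLN] = ½·(0·(4−(19/5)) + 5·(19/5−0) + 2·(0−4)) = ½·(0 + 19 − 8) = 11/2, so the M-coordinate is 1/5.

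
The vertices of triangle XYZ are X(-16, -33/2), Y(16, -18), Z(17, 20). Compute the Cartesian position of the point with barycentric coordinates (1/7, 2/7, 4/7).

(12, 55/14)

W = (1/7)·X + (2/7)·Y + (4/7)·Z.
x-coordinate: (1/7)·(-16) + (2/7)·16 + (4/7)·17 = 12.
y-coordinate: (1/7)·(-33/2) + (2/7)·(-18) + (4/7)·20 = 55/14.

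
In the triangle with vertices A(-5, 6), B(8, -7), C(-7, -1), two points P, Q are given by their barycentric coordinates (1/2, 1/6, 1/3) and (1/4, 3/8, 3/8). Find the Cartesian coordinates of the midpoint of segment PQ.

(-35/16, 0)

Barycentric coordinates of the midpoint are the average: (3/8, 13/48, 17/48).
Converting: (3/8)·A + (13/48)·B + (17/48)·C = (-35/16, 0).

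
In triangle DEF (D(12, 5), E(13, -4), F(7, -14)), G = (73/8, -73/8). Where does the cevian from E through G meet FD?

Barycentric coordinates of G with respect to DEF: (1/8, 1/4, 5/8).
On side FD the E-coordinate is zero; dropping G's E-weight 1/4 and renormalizing the remaining 5/8 : 1/8 gives weights 5/6, 1/6 on F, D.
H = (5/6)·(7, -14) + (1/6)·(12, 5) = (47/6, -65/6).

(47/6, -65/6)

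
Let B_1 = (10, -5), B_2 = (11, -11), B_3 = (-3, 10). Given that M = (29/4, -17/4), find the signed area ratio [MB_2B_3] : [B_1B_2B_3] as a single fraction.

[B_1B_2B_3] = ½·(10·(-11−10) + 11·(10−(-5)) + (-3)·(-5−(-11))) = ½·(-210 + 165 − 18) = -63/2.
[MB_2B_3] = ½·((29/4)·(-11−10) + 11·(10−(-17/4)) + (-3)·(-17/4−(-11))) = ½·(-609/4 + 627/4 − 81/4) = -63/8, so the ratio is (-63/8)/(-63/2) = 1/4.

1/4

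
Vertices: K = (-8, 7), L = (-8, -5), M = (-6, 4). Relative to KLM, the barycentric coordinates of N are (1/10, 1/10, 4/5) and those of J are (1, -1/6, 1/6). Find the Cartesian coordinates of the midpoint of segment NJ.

(-211/30, 119/20)

Barycentric coordinates of the midpoint are the average: (11/20, -1/30, 29/60).
Converting: (11/20)·K + (-1/30)·L + (29/60)·M = (-211/30, 119/20).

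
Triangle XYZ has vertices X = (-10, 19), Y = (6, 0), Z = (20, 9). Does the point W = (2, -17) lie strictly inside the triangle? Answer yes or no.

no

Barycentric coordinates of W: (-101/205, 96/41, -174/205).
The three coordinates are negative, positive, negative; a point is interior exactly when all three are positive.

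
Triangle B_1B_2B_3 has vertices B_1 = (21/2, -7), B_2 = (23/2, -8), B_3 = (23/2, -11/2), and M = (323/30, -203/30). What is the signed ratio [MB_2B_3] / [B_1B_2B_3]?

11/15

[B_1B_2B_3] = ½·((21/2)·(-8−(-11/2)) + (23/2)·(-11/2−(-7)) + (23/2)·(-7−(-8))) = ½·(-105/4 + 69/4 + 23/2) = 5/4.
[MB_2B_3] = ½·((323/30)·(-8−(-11/2)) + (23/2)·(-11/2−(-203/30)) + (23/2)·(-203/30−(-8))) = ½·(-323/12 + 437/30 + 851/60) = 11/12, so the ratio is (11/12)/(5/4) = 11/15.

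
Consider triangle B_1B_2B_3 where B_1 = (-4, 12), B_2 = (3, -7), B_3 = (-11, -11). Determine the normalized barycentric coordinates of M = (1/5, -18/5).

Signed area of the reference triangle: [B_1B_2B_3] = ½·((-4)·(-7−(-11)) + 3·(-11−12) + (-11)·(12−(-7))) = ½·(-16 − 69 − 209) = -147.
[MB_2B_3] = ½·((1/5)·(-7−(-11)) + 3·(-11−(-18/5)) + (-11)·(-18/5−(-7))) = ½·(4/5 − 111/5 − 187/5) = -147/5, so the B_1-coordinate is (-147/5)/(-147) = 1/5.
[B_1MB_3] = ½·((-4)·(-18/5−(-11)) + (1/5)·(-11−12) + (-11)·(12−(-18/5))) = ½·(-148/5 − 23/5 − 858/5) = -1029/10, so the B_2-coordinate is 7/10.
[B_1B_2M] = ½·((-4)·(-7−(-18/5)) + 3·(-18/5−12) + (1/5)·(12−(-7))) = ½·(68/5 − 234/5 + 19/5) = -147/10, so the B_3-coordinate is 1/10.
Check: 1/5 + 7/10 + 1/10 = 1.

(1/5, 7/10, 1/10)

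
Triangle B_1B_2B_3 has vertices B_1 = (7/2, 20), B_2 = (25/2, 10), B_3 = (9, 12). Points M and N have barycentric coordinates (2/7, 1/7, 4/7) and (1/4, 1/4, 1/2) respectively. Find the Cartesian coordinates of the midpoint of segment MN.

Barycentric coordinates of the midpoint are the average: (15/56, 11/56, 15/28).
Converting: (15/56)·B_1 + (11/56)·B_2 + (15/28)·B_3 = (115/14, 55/4).

(115/14, 55/4)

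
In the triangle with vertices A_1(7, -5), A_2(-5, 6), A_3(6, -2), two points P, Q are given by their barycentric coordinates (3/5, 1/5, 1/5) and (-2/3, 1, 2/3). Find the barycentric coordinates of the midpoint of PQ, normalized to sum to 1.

Since both coordinate triples sum to 1, the midpoint's barycentrics are the componentwise average.
(3/5+-2/3)/2 = -1/30; similarly 3/5 and 13/30.

(-1/30, 3/5, 13/30)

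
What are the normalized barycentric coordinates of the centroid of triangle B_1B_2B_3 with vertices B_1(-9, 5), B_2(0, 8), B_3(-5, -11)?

(1/3, 1/3, 1/3)

The centroid is the average of the vertices, so each weight is 1/3.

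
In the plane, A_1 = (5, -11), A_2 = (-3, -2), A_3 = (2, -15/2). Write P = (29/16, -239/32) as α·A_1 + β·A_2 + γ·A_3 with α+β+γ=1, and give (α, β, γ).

Signed area of the reference triangle: [A_1A_2A_3] = ½·(5·(-2−(-15/2)) + (-3)·(-15/2−(-11)) + 2·(-11−(-2))) = ½·(55/2 − 21/2 − 18) = -1/2.
[PA_2A_3] = ½·((29/16)·(-2−(-15/2)) + (-3)·(-15/2−(-239/32)) + 2·(-239/32−(-2))) = ½·(319/32 + 3/32 − 175/16) = -7/16, so the A_1-coordinate is (-7/16)/(-1/2) = 7/8.
[A_1PA_3] = ½·(5·(-239/32−(-15/2)) + (29/16)·(-15/2−(-11)) + 2·(-11−(-239/32))) = ½·(5/32 + 203/32 − 113/16) = -9/32, so the A_2-coordinate is 9/16.
[A_1A_2P] = ½·(5·(-2−(-239/32)) + (-3)·(-239/32−(-11)) + (29/16)·(-11−(-2))) = ½·(875/32 − 339/32 − 261/16) = 7/32, so the A_3-coordinate is -7/16.

(7/8, 9/16, -7/16)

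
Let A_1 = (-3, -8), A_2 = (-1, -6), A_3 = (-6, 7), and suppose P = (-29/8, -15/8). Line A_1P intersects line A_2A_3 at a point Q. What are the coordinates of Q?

(-4, 9/5)

Barycentric coordinates of P with respect to A_1A_2A_3: (3/8, 1/4, 3/8).
On side A_2A_3 the A_1-coordinate is zero; dropping P's A_1-weight 3/8 and renormalizing the remaining 1/4 : 3/8 gives weights 2/5, 3/5 on A_2, A_3.
Q = (2/5)·(-1, -6) + (3/5)·(-6, 7) = (-4, 9/5).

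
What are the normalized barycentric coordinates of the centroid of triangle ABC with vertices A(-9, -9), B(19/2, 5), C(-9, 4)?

(1/3, 1/3, 1/3)

The centroid is the average of the vertices, so each weight is 1/3.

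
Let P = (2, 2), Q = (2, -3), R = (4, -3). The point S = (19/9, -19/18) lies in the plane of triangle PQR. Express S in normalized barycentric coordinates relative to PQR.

Signed area of the reference triangle: [PQR] = ½·(2·(-3−(-3)) + 2·(-3−2) + 4·(2−(-3))) = ½·(0 − 10 + 20) = 5.
[SQR] = ½·((19/9)·(-3−(-3)) + 2·(-3−(-19/18)) + 4·(-19/18−(-3))) = ½·(0 − 35/9 + 70/9) = 35/18, so the P-coordinate is (35/18)/5 = 7/18.
[PSR] = ½·(2·(-19/18−(-3)) + (19/9)·(-3−2) + 4·(2−(-19/18))) = ½·(35/9 − 95/9 + 110/9) = 25/9, so the Q-coordinate is 5/9.
[PQS] = ½·(2·(-3−(-19/18)) + 2·(-19/18−2) + (19/9)·(2−(-3))) = ½·(-35/9 − 55/9 + 95/9) = 5/18, so the R-coordinate is 1/18.

(7/18, 5/9, 1/18)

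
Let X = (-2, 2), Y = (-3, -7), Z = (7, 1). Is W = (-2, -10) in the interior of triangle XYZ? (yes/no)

no

Barycentric coordinates of W: (-19/41, 54/41, 6/41).
The three coordinates are negative, positive, positive; a point is interior exactly when all three are positive.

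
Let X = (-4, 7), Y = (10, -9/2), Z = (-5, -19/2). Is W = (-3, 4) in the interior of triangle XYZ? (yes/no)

yes

Barycentric coordinates of W: (77/97, 39/485, 61/485).
The three coordinates are positive, positive, positive; a point is interior exactly when all three are positive.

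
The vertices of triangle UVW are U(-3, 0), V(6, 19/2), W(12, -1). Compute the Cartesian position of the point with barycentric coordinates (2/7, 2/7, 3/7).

P = (2/7)·U + (2/7)·V + (3/7)·W.
x-coordinate: (2/7)·(-3) + (2/7)·6 + (3/7)·12 = 6.
y-coordinate: (2/7)·0 + (2/7)·(19/2) + (3/7)·(-1) = 16/7.

(6, 16/7)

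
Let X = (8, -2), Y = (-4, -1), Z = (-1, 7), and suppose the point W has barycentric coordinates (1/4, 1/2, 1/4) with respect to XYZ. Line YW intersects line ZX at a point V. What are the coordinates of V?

(7/2, 5/2)

Line YW meets ZX where the Y-coordinate vanishes; zeroing W's Y-weight and renormalizing leaves Z, X-weights 1/4 : 1/4 → (1/2, 1/2).
So V = (1/2)·Z + (1/2)·X = (7/2, 5/2).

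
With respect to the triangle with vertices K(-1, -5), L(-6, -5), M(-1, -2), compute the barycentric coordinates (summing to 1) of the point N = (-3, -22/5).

(2/5, 2/5, 1/5)

Signed area of the reference triangle: [KLM] = ½·((-1)·(-5−(-2)) + (-6)·(-2−(-5)) + (-1)·(-5−(-5))) = ½·(3 − 18 + 0) = -15/2.
[NLM] = ½·((-3)·(-5−(-2)) + (-6)·(-2−(-22/5)) + (-1)·(-22/5−(-5))) = ½·(9 − 72/5 − 3/5) = -3, so the K-coordinate is (-3)/(-15/2) = 2/5.
[KNM] = ½·((-1)·(-22/5−(-2)) + (-3)·(-2−(-5)) + (-1)·(-5−(-22/5))) = ½·(12/5 − 9 + 3/5) = -3, so the L-coordinate is 2/5.
[KLN] = ½·((-1)·(-5−(-22/5)) + (-6)·(-22/5−(-5)) + (-3)·(-5−(-5))) = ½·(3/5 − 18/5 + 0) = -3/2, so the M-coordinate is 1/5.
Check: 2/5 + 2/5 + 1/5 = 1.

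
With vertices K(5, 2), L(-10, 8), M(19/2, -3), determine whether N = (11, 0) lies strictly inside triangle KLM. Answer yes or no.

no

Barycentric coordinates of N: (25/16, -7/16, -1/8).
The three coordinates are positive, negative, negative; a point is interior exactly when all three are positive.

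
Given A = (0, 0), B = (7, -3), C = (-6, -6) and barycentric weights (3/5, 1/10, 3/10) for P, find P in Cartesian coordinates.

(-11/10, -21/10)

P = (3/5)·A + (1/10)·B + (3/10)·C.
x-coordinate: (3/5)·0 + (1/10)·7 + (3/10)·(-6) = -11/10.
y-coordinate: (3/5)·0 + (1/10)·(-3) + (3/10)·(-6) = -21/10.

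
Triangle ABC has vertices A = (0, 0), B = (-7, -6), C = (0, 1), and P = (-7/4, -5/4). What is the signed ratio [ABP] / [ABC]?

1/4

[ABC] = ½·(0·(-6−1) + (-7)·(1−0) + 0·(0−(-6))) = ½·(0 − 7 + 0) = -7/2.
[ABP] = ½·(0·(-6−(-5/4)) + (-7)·(-5/4−0) + (-7/4)·(0−(-6))) = ½·(0 + 35/4 − 21/2) = -7/8, so the ratio is (-7/8)/(-7/2) = 1/4.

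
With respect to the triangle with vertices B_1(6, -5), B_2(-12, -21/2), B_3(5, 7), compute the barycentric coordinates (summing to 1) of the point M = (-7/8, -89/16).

(1/2, 3/8, 1/8)

Signed area of the reference triangle: [B_1B_2B_3] = ½·(6·(-21/2−7) + (-12)·(7−(-5)) + 5·(-5−(-21/2))) = ½·(-105 − 144 + 55/2) = -443/4.
[MB_2B_3] = ½·((-7/8)·(-21/2−7) + (-12)·(7−(-89/16)) + 5·(-89/16−(-21/2))) = ½·(245/16 − 603/4 + 395/16) = -443/8, so the B_1-coordinate is (-443/8)/(-443/4) = 1/2.
[B_1MB_3] = ½·(6·(-89/16−7) + (-7/8)·(7−(-5)) + 5·(-5−(-89/16))) = ½·(-603/8 − 21/2 + 45/16) = -1329/32, so the B_2-coordinate is 3/8.
[B_1B_2M] = ½·(6·(-21/2−(-89/16)) + (-12)·(-89/16−(-5)) + (-7/8)·(-5−(-21/2))) = ½·(-237/8 + 27/4 − 77/16) = -443/32, so the B_3-coordinate is 1/8.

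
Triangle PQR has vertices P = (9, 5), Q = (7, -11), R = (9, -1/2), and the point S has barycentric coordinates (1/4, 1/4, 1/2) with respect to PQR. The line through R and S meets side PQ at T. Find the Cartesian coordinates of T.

Line RS meets PQ where the R-coordinate vanishes; zeroing S's R-weight and renormalizing leaves P, Q-weights 1/4 : 1/4 → (1/2, 1/2).
So T = (1/2)·P + (1/2)·Q = (8, -3).

(8, -3)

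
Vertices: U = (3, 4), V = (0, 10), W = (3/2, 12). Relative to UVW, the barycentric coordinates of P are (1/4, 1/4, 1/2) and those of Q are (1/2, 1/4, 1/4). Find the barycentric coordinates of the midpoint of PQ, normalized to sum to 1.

(3/8, 1/4, 3/8)

Since both coordinate triples sum to 1, the midpoint's barycentrics are the componentwise average.
(1/4+1/2)/2 = 3/8; similarly 1/4 and 3/8.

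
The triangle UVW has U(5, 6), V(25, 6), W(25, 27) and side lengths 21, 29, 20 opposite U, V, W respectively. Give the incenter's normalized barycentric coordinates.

The incenter has barycentric coordinates proportional to the opposite side lengths: (21 : 29 : 20).
Normalizing by 21+29+20 = 70 gives (3/10, 29/70, 2/7).

(3/10, 29/70, 2/7)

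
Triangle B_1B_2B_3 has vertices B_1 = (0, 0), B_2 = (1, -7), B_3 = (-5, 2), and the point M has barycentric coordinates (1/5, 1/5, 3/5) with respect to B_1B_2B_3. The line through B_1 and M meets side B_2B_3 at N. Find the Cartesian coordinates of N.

(-7/2, -1/4)

Line B_1M meets B_2B_3 where the B_1-coordinate vanishes; zeroing M's B_1-weight and renormalizing leaves B_2, B_3-weights 1/5 : 3/5 → (1/4, 3/4).
So N = (1/4)·B_2 + (3/4)·B_3 = (-7/2, -1/4).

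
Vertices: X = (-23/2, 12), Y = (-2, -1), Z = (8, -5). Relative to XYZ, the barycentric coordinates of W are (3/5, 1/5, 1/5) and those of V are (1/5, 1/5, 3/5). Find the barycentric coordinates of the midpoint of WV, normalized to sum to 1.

(2/5, 1/5, 2/5)

Since both coordinate triples sum to 1, the midpoint's barycentrics are the componentwise average.
(3/5+1/5)/2 = 2/5; similarly 1/5 and 2/5.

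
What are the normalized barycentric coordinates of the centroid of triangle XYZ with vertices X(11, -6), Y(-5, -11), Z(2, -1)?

The centroid is the average of the vertices, so each weight is 1/3.

(1/3, 1/3, 1/3)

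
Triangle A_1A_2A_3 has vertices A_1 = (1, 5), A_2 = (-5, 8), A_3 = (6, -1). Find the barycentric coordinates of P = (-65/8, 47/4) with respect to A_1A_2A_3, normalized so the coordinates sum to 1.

(5/8, 1, -5/8)

Signed area of the reference triangle: [A_1A_2A_3] = ½·(1·(8−(-1)) + (-5)·(-1−5) + 6·(5−8)) = ½·(9 + 30 − 18) = 21/2.
[PA_2A_3] = ½·((-65/8)·(8−(-1)) + (-5)·(-1−(47/4)) + 6·(47/4−8)) = ½·(-585/8 + 255/4 + 45/2) = 105/16, so the A_1-coordinate is (105/16)/(21/2) = 5/8.
[A_1PA_3] = ½·(1·(47/4−(-1)) + (-65/8)·(-1−5) + 6·(5−(47/4))) = ½·(51/4 + 195/4 − 81/2) = 21/2, so the A_2-coordinate is 1.
[A_1A_2P] = ½·(1·(8−(47/4)) + (-5)·(47/4−5) + (-65/8)·(5−8)) = ½·(-15/4 − 135/4 + 195/8) = -105/16, so the A_3-coordinate is -5/8.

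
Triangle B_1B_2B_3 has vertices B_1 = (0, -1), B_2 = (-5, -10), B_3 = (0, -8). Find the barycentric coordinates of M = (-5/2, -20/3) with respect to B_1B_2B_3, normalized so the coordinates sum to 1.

(1/3, 1/2, 1/6)

Signed area of the reference triangle: [B_1B_2B_3] = ½·(0·(-10−(-8)) + (-5)·(-8−(-1)) + 0·(-1−(-10))) = ½·(0 + 35 + 0) = 35/2.
[MB_2B_3] = ½·((-5/2)·(-10−(-8)) + (-5)·(-8−(-20/3)) + 0·(-20/3−(-10))) = ½·(5 + 20/3 + 0) = 35/6, so the B_1-coordinate is (35/6)/(35/2) = 1/3.
[B_1MB_3] = ½·(0·(-20/3−(-8)) + (-5/2)·(-8−(-1)) + 0·(-1−(-20/3))) = ½·(0 + 35/2 + 0) = 35/4, so the B_2-coordinate is 1/2.
[B_1B_2M] = ½·(0·(-10−(-20/3)) + (-5)·(-20/3−(-1)) + (-5/2)·(-1−(-10))) = ½·(0 + 85/3 − 45/2) = 35/12, so the B_3-coordinate is 1/6.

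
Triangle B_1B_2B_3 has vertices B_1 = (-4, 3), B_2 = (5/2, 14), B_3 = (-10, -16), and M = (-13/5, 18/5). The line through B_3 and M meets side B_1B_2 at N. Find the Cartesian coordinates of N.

(-3/4, 17/2)

Barycentric coordinates of M with respect to B_1B_2B_3: (2/5, 2/5, 1/5).
On side B_1B_2 the B_3-coordinate is zero; dropping M's B_3-weight 1/5 and renormalizing the remaining 2/5 : 2/5 gives weights 1/2, 1/2 on B_1, B_2.
N = (1/2)·(-4, 3) + (1/2)·(5/2, 14) = (-3/4, 17/2).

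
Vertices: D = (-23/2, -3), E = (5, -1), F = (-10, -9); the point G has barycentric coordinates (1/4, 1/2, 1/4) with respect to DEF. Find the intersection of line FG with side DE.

(-1/2, -5/3)

Line FG meets DE where the F-coordinate vanishes; zeroing G's F-weight and renormalizing leaves D, E-weights 1/4 : 1/2 → (1/3, 2/3).
So H = (1/3)·D + (2/3)·E = (-1/2, -5/3).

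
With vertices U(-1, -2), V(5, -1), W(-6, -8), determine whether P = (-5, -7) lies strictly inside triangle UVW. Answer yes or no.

Barycentric coordinates of P: (4/31, 1/31, 26/31).
The three coordinates are positive, positive, positive; a point is interior exactly when all three are positive.

yes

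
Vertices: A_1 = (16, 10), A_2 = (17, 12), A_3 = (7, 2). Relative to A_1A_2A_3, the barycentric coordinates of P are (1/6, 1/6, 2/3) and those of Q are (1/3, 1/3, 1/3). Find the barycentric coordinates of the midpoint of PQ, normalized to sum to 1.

(1/4, 1/4, 1/2)

Since both coordinate triples sum to 1, the midpoint's barycentrics are the componentwise average.
(1/6+1/3)/2 = 1/4; similarly 1/4 and 1/2.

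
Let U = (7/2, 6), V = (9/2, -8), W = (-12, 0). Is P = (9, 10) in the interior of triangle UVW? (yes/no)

Barycentric coordinates of P: (333/223, -29/223, -81/223).
The three coordinates are positive, negative, negative; a point is interior exactly when all three are positive.

no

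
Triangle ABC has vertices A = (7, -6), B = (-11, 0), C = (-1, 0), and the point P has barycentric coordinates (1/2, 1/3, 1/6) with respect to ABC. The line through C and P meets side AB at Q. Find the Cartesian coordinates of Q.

(-1/5, -18/5)

Line CP meets AB where the C-coordinate vanishes; zeroing P's C-weight and renormalizing leaves A, B-weights 1/2 : 1/3 → (3/5, 2/5).
So Q = (3/5)·A + (2/5)·B = (-1/5, -18/5).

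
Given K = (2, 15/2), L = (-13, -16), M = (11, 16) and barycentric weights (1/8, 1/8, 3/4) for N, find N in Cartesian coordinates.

N = (1/8)·K + (1/8)·L + (3/4)·M.
x-coordinate: (1/8)·2 + (1/8)·(-13) + (3/4)·11 = 55/8.
y-coordinate: (1/8)·(15/2) + (1/8)·(-16) + (3/4)·16 = 175/16.

(55/8, 175/16)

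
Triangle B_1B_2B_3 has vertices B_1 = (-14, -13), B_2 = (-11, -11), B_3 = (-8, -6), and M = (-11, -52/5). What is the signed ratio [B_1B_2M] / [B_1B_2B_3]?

[B_1B_2B_3] = ½·((-14)·(-11−(-6)) + (-11)·(-6−(-13)) + (-8)·(-13−(-11))) = ½·(70 − 77 + 16) = 9/2.
[B_1B_2M] = ½·((-14)·(-11−(-52/5)) + (-11)·(-52/5−(-13)) + (-11)·(-13−(-11))) = ½·(42/5 − 143/5 + 22) = 9/10, so the ratio is (9/10)/(9/2) = 1/5.

1/5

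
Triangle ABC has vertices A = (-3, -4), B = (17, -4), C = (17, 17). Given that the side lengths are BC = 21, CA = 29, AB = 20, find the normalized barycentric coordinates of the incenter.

The incenter has barycentric coordinates proportional to the opposite side lengths: (21 : 29 : 20).
Normalizing by 21+29+20 = 70 gives (3/10, 29/70, 2/7).

(3/10, 29/70, 2/7)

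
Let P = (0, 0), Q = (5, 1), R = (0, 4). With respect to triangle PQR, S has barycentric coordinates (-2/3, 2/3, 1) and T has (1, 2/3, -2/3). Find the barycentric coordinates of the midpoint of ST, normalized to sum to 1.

(1/6, 2/3, 1/6)

Since both coordinate triples sum to 1, the midpoint's barycentrics are the componentwise average.
(-2/3+1)/2 = 1/6; similarly 2/3 and 1/6.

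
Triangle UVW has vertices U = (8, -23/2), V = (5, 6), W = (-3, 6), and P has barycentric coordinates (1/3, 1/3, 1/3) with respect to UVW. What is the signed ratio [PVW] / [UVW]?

1/3

The signed ratio [PVW]/[UVW] equals the barycentric coordinate of P at vertex U, which is 1/3.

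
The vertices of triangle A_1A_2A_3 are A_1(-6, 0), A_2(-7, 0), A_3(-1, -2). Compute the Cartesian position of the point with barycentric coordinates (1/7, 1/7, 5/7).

(-18/7, -10/7)

P = (1/7)·A_1 + (1/7)·A_2 + (5/7)·A_3.
x-coordinate: (1/7)·(-6) + (1/7)·(-7) + (5/7)·(-1) = -18/7.
y-coordinate: (1/7)·0 + (1/7)·0 + (5/7)·(-2) = -10/7.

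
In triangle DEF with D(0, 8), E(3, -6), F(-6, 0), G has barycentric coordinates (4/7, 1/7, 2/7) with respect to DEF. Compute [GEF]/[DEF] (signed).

4/7

The signed ratio [GEF]/[DEF] equals the barycentric coordinate of G at vertex D, which is 4/7.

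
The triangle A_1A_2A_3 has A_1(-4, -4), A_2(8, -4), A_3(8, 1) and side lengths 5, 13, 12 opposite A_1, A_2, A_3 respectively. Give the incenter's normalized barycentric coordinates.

(1/6, 13/30, 2/5)

The incenter has barycentric coordinates proportional to the opposite side lengths: (5 : 13 : 12).
Normalizing by 5+13+12 = 30 gives (1/6, 13/30, 2/5).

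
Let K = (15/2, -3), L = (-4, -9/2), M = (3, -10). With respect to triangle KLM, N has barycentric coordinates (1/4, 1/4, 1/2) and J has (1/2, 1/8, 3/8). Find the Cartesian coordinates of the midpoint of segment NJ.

(27/8, -203/32)

Barycentric coordinates of the midpoint are the average: (3/8, 3/16, 7/16).
Converting: (3/8)·K + (3/16)·L + (7/16)·M = (27/8, -203/32).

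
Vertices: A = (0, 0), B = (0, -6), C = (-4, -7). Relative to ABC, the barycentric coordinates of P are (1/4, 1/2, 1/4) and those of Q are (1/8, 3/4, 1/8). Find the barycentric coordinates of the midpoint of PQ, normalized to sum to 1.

Since both coordinate triples sum to 1, the midpoint's barycentrics are the componentwise average.
(1/4+1/8)/2 = 3/16; similarly 5/8 and 3/16.

(3/16, 5/8, 3/16)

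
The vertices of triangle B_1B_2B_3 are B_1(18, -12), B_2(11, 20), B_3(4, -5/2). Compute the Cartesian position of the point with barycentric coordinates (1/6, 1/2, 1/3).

(59/6, 43/6)

M = (1/6)·B_1 + (1/2)·B_2 + (1/3)·B_3.
x-coordinate: (1/6)·18 + (1/2)·11 + (1/3)·4 = 59/6.
y-coordinate: (1/6)·(-12) + (1/2)·20 + (1/3)·(-5/2) = 43/6.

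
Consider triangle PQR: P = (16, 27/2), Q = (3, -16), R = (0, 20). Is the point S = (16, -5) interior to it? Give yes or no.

no

Barycentric coordinates of S: (334/371, 592/1113, -481/1113).
The three coordinates are positive, positive, negative; a point is interior exactly when all three are positive.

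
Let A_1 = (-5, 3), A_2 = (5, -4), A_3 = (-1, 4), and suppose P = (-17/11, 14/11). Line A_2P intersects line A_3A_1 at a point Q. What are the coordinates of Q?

(-4, 13/4)

Barycentric coordinates of P with respect to A_1A_2A_3: (6/11, 3/11, 2/11).
On side A_3A_1 the A_2-coordinate is zero; dropping P's A_2-weight 3/11 and renormalizing the remaining 2/11 : 6/11 gives weights 1/4, 3/4 on A_3, A_1.
Q = (1/4)·(-1, 4) + (3/4)·(-5, 3) = (-4, 13/4).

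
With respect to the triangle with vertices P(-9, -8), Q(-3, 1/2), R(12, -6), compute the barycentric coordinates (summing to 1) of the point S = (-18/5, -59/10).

(3/5, 1/5, 1/5)

Signed area of the reference triangle: [PQR] = ½·((-9)·(1/2−(-6)) + (-3)·(-6−(-8)) + 12·(-8−(1/2))) = ½·(-117/2 − 6 − 102) = -333/4.
[SQR] = ½·((-18/5)·(1/2−(-6)) + (-3)·(-6−(-59/10)) + 12·(-59/10−(1/2))) = ½·(-117/5 + 3/10 − 384/5) = -999/20, so the P-coordinate is (-999/20)/(-333/4) = 3/5.
[PSR] = ½·((-9)·(-59/10−(-6)) + (-18/5)·(-6−(-8)) + 12·(-8−(-59/10))) = ½·(-9/10 − 36/5 − 126/5) = -333/20, so the Q-coordinate is 1/5.
[PQS] = ½·((-9)·(1/2−(-59/10)) + (-3)·(-59/10−(-8)) + (-18/5)·(-8−(1/2))) = ½·(-288/5 − 63/10 + 153/5) = -333/20, so the R-coordinate is 1/5.
Check: 3/5 + 1/5 + 1/5 = 1.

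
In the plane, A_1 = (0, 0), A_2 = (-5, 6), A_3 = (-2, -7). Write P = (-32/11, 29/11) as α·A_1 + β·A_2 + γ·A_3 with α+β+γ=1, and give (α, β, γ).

(4/11, 6/11, 1/11)

Signed area of the reference triangle: [A_1A_2A_3] = ½·(0·(6−(-7)) + (-5)·(-7−0) + (-2)·(0−6)) = ½·(0 + 35 + 12) = 47/2.
[PA_2A_3] = ½·((-32/11)·(6−(-7)) + (-5)·(-7−(29/11)) + (-2)·(29/11−6)) = ½·(-416/11 + 530/11 + 74/11) = 94/11, so the A_1-coordinate is (94/11)/(47/2) = 4/11.
[A_1PA_3] = ½·(0·(29/11−(-7)) + (-32/11)·(-7−0) + (-2)·(0−(29/11))) = ½·(0 + 224/11 + 58/11) = 141/11, so the A_2-coordinate is 6/11.
[A_1A_2P] = ½·(0·(6−(29/11)) + (-5)·(29/11−0) + (-32/11)·(0−6)) = ½·(0 − 145/11 + 192/11) = 47/22, so the A_3-coordinate is 1/11.
Check: 4/11 + 6/11 + 1/11 = 1.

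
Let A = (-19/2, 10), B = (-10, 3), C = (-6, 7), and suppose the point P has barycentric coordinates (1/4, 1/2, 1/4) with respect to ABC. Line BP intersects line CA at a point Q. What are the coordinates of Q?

Line BP meets CA where the B-coordinate vanishes; zeroing P's B-weight and renormalizing leaves C, A-weights 1/4 : 1/4 → (1/2, 1/2).
So Q = (1/2)·C + (1/2)·A = (-31/4, 17/2).

(-31/4, 17/2)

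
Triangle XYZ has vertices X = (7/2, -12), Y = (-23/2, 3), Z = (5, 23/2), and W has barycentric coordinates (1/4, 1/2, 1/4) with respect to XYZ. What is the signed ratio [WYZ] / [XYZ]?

1/4

The signed ratio [WYZ]/[XYZ] equals the barycentric coordinate of W at vertex X, which is 1/4.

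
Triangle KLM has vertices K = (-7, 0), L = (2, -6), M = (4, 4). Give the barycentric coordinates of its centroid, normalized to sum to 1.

The centroid is the average of the vertices, so each weight is 1/3.

(1/3, 1/3, 1/3)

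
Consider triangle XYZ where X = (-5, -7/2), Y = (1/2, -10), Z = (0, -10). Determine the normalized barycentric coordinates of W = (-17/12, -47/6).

(1/3, 1/2, 1/6)

Signed area of the reference triangle: [XYZ] = ½·((-5)·(-10−(-10)) + (1/2)·(-10−(-7/2)) + 0·(-7/2−(-10))) = ½·(0 − 13/4 + 0) = -13/8.
[WYZ] = ½·((-17/12)·(-10−(-10)) + (1/2)·(-10−(-47/6)) + 0·(-47/6−(-10))) = ½·(0 − 13/12 + 0) = -13/24, so the X-coordinate is (-13/24)/(-13/8) = 1/3.
[XWZ] = ½·((-5)·(-47/6−(-10)) + (-17/12)·(-10−(-7/2)) + 0·(-7/2−(-47/6))) = ½·(-65/6 + 221/24 + 0) = -13/16, so the Y-coordinate is 1/2.
[XYW] = ½·((-5)·(-10−(-47/6)) + (1/2)·(-47/6−(-7/2)) + (-17/12)·(-7/2−(-10))) = ½·(65/6 − 13/6 − 221/24) = -13/48, so the Z-coordinate is 1/6.
Check: 1/3 + 1/2 + 1/6 = 1.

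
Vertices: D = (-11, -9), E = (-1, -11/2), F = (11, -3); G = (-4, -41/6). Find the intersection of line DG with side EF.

Barycentric coordinates of G with respect to DEF: (1/2, 1/3, 1/6).
On side EF the D-coordinate is zero; dropping G's D-weight 1/2 and renormalizing the remaining 1/3 : 1/6 gives weights 2/3, 1/3 on E, F.
H = (2/3)·(-1, -11/2) + (1/3)·(11, -3) = (3, -14/3).

(3, -14/3)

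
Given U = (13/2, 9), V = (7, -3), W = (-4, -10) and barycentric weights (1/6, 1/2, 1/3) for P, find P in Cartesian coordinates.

P = (1/6)·U + (1/2)·V + (1/3)·W.
x-coordinate: (1/6)·(13/2) + (1/2)·7 + (1/3)·(-4) = 13/4.
y-coordinate: (1/6)·9 + (1/2)·(-3) + (1/3)·(-10) = -10/3.

(13/4, -10/3)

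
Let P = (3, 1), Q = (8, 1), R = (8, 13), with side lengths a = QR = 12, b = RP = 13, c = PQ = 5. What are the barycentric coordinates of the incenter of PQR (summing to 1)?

(2/5, 13/30, 1/6)

The incenter has barycentric coordinates proportional to the opposite side lengths: (12 : 13 : 5).
Normalizing by 12+13+5 = 30 gives (2/5, 13/30, 1/6).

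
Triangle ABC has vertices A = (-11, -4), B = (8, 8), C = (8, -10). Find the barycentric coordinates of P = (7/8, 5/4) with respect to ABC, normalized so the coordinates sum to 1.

(3/8, 1/2, 1/8)

Signed area of the reference triangle: [ABC] = ½·((-11)·(8−(-10)) + 8·(-10−(-4)) + 8·(-4−8)) = ½·(-198 − 48 − 96) = -171.
[PBC] = ½·((7/8)·(8−(-10)) + 8·(-10−(5/4)) + 8·(5/4−8)) = ½·(63/4 − 90 − 54) = -513/8, so the A-coordinate is (-513/8)/(-171) = 3/8.
[APC] = ½·((-11)·(5/4−(-10)) + (7/8)·(-10−(-4)) + 8·(-4−(5/4))) = ½·(-495/4 − 21/4 − 42) = -171/2, so the B-coordinate is 1/2.
[ABP] = ½·((-11)·(8−(5/4)) + 8·(5/4−(-4)) + (7/8)·(-4−8)) = ½·(-297/4 + 42 − 21/2) = -171/8, so the C-coordinate is 1/8.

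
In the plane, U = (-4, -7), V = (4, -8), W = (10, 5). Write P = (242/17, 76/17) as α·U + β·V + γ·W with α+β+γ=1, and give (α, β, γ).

Signed area of the reference triangle: [UVW] = ½·((-4)·(-8−5) + 4·(5−(-7)) + 10·(-7−(-8))) = ½·(52 + 48 + 10) = 55.
[PVW] = ½·((242/17)·(-8−5) + 4·(5−(76/17)) + 10·(76/17−(-8))) = ½·(-3146/17 + 36/17 + 2120/17) = -495/17, so the U-coordinate is (-495/17)/55 = -9/17.
[UPW] = ½·((-4)·(76/17−5) + (242/17)·(5−(-7)) + 10·(-7−(76/17))) = ½·(36/17 + 2904/17 − 1950/17) = 495/17, so the V-coordinate is 9/17.
[UVP] = ½·((-4)·(-8−(76/17)) + 4·(76/17−(-7)) + (242/17)·(-7−(-8))) = ½·(848/17 + 780/17 + 242/17) = 55, so the W-coordinate is 1.
Check: -9/17 + 9/17 + 1 = 1.

(-9/17, 9/17, 1)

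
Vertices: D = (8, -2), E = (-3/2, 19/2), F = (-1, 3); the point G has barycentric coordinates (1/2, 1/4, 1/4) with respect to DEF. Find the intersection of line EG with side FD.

Line EG meets FD where the E-coordinate vanishes; zeroing G's E-weight and renormalizing leaves F, D-weights 1/4 : 1/2 → (1/3, 2/3).
So H = (1/3)·F + (2/3)·D = (5, -1/3).

(5, -1/3)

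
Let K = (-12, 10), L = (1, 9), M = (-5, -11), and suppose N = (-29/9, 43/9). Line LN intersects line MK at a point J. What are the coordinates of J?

Barycentric coordinates of N with respect to KLM: (2/9, 5/9, 2/9).
On side MK the L-coordinate is zero; dropping N's L-weight 5/9 and renormalizing the remaining 2/9 : 2/9 gives weights 1/2, 1/2 on M, K.
J = (1/2)·(-5, -11) + (1/2)·(-12, 10) = (-17/2, -1/2).

(-17/2, -1/2)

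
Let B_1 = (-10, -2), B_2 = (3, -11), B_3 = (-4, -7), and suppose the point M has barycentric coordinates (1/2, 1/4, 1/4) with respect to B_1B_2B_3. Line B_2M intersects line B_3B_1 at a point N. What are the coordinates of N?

(-8, -11/3)

Line B_2M meets B_3B_1 where the B_2-coordinate vanishes; zeroing M's B_2-weight and renormalizing leaves B_3, B_1-weights 1/4 : 1/2 → (1/3, 2/3).
So N = (1/3)·B_3 + (2/3)·B_1 = (-8, -11/3).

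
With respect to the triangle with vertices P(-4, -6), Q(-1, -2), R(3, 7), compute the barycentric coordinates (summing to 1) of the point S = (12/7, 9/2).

(1/7, 1/14, 11/14)

Signed area of the reference triangle: [PQR] = ½·((-4)·(-2−7) + (-1)·(7−(-6)) + 3·(-6−(-2))) = ½·(36 − 13 − 12) = 11/2.
[SQR] = ½·((12/7)·(-2−7) + (-1)·(7−(9/2)) + 3·(9/2−(-2))) = ½·(-108/7 − 5/2 + 39/2) = 11/14, so the P-coordinate is (11/14)/(11/2) = 1/7.
[PSR] = ½·((-4)·(9/2−7) + (12/7)·(7−(-6)) + 3·(-6−(9/2))) = ½·(10 + 156/7 − 63/2) = 11/28, so the Q-coordinate is 1/14.
[PQS] = ½·((-4)·(-2−(9/2)) + (-1)·(9/2−(-6)) + (12/7)·(-6−(-2))) = ½·(26 − 21/2 − 48/7) = 121/28, so the R-coordinate is 11/14.
Check: 1/7 + 1/14 + 11/14 = 1.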